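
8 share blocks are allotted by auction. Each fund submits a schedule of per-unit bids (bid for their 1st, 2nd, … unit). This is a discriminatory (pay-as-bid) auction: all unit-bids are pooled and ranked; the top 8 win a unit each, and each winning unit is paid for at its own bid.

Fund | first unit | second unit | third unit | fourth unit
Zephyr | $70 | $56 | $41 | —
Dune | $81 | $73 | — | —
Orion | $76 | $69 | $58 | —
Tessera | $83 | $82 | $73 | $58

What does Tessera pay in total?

Tessera pays $238

Merging the schedules and taking the best 8: 83 (Tessera-1), 82 (Tessera-2), 81 (Dune-1), 76 (Orion-1), 73 (Dune-2), 73 (Tessera-3), 70 (Zephyr-1), 69 (Orion-2)
Next rejected bid: $58 (not a price — pay-as-bid).
Tessera's winning unit-bids: 83 + 82 + 73 = $238.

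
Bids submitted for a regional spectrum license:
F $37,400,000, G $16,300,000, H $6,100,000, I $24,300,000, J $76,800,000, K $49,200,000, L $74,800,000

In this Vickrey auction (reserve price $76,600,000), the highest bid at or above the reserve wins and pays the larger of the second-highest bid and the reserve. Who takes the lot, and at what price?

J pays $76,600,000

Rule: the highest bid at or above the reserve wins and pays the larger of the second-highest bid and the reserve.
Sorting bids: 76,800,000 (J) > 74,800,000 (L) > 49,200,000 (K) > 37,400,000 (F) > 24,300,000 (I) > 16,300,000 (G) > …
Highest eligible bid: J at $76,800,000.
Second-highest bid $74,800,000 is below the reserve $76,600,000, so the reserve binds → payment $76,600,000.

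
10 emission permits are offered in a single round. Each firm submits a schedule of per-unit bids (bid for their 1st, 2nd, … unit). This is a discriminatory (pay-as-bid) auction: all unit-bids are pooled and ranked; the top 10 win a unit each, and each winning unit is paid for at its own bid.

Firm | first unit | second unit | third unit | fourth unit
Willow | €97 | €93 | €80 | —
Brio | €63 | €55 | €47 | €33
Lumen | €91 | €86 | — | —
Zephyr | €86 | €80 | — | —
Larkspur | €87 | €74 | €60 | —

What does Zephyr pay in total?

Zephyr pays €166

Merging the schedules and taking the best 10: 97 (Willow-1), 93 (Willow-2), 91 (Lumen-1), 87 (Larkspur-1), 86 (Lumen-2), 86 (Zephyr-1), 80 (Willow-3), 80 (Zephyr-2), 74 (Larkspur-2), 63 (Brio-1)
Next rejected bid: €60 (not a price — pay-as-bid).
Zephyr's winning unit-bids: 86 + 80 = €166.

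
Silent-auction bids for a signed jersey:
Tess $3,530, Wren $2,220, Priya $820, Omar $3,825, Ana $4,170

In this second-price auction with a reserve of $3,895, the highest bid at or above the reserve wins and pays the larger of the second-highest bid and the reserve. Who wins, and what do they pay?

Second-price auction with a reserve of $3,895: the highest bid at or above the reserve wins and pays the larger of the second-highest bid and the reserve.
Sorting bids: 4,170 (Ana) > 3,825 (Omar) > 3,530 (Tess) > 2,220 (Wren) > 820 (Priya)
Ana has the top bid at or above the reserve ($4,170).
Second-highest bid $3,825 is below the reserve $3,895, so the reserve binds → payment $3,895.

Ana pays $3,895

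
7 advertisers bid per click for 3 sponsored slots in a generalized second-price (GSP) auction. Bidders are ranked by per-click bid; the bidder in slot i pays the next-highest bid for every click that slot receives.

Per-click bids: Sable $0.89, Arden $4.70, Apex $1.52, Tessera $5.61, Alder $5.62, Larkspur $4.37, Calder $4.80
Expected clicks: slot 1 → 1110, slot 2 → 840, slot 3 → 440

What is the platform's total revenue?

Ranked by bid: $5.62 (Alder) > $5.61 (Tessera) > $4.80 (Calder) > $4.70 (Arden) > …
Slot 1: Alder pays $5.61 × 1110 = $6227.10
Slot 2: Tessera pays $4.80 × 840 = $4032.00
Slot 3: Calder pays $4.70 × 440 = $2068.00
Total = $12327.10

Total revenue: $12327.10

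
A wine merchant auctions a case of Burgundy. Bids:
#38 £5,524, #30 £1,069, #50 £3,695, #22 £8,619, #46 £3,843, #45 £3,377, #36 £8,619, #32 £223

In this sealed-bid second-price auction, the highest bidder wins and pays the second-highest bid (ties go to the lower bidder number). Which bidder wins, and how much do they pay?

#22 pays £8,619

Sorting bids: 8,619 (#22) > 8,619 (#36) > 5,524 (#38) > 3,843 (#46) > 3,695 (#50) > 3,377 (#45) > …
#22 and #36 tie at £8,619; tie-break gives it to #22.
Second-price: #22 pays #36's bid of £8,619.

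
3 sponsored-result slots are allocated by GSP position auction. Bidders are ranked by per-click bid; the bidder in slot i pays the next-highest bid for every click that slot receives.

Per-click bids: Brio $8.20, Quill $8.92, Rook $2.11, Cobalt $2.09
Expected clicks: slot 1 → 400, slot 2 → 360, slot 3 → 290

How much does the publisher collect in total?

Total revenue: $4645.70

Ranked by bid: $8.92 (Quill) > $8.20 (Brio) > $2.11 (Rook) > $2.09 (Cobalt)
Slot 1: Quill pays $8.20 × 400 = $3280.00
Slot 2: Brio pays $2.11 × 360 = $759.60
Slot 3: Rook pays $2.09 × 290 = $606.10
Total = $4645.70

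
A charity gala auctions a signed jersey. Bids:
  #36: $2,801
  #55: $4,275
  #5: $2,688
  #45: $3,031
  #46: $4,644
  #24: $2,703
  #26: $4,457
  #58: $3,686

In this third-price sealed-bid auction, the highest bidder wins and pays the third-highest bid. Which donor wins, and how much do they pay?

Sorting bids: 4,644 (#46) > 4,457 (#26) > 4,275 (#55) > 3,686 (#58) > 3,031 (#45) > 2,801 (#36) > …
#46 is highest; pays the third-highest bid, $4,275.

#46 pays $4,275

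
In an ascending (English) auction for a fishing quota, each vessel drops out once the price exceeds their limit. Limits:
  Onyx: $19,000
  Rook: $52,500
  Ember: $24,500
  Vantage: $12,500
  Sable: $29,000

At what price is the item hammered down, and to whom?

Ascending (English) auction: the price rises until one bidder remains; the winner pays the price at which the last rival dropped out.
Limits ranked: 52,500 (Rook) > 29,000 (Sable) > 24,500 (Ember) > 19,000 (Onyx) > 12,500 (Vantage)
Bidding ends when Sable exits at $29,000; Rook takes it.

Rook wins at $29,000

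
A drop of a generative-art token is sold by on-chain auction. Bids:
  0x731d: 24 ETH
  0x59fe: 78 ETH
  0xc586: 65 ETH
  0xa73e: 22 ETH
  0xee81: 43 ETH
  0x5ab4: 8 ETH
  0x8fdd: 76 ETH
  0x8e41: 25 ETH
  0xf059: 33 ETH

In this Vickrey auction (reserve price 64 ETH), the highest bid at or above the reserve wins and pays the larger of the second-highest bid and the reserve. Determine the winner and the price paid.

Sorting bids: 78 (0x59fe) > 76 (0x8fdd) > 65 (0xc586) > 43 (0xee81) > 33 (0xf059) > 25 (0x8e41) > …
0x59fe has the top bid at or above the reserve (78 ETH).
max(second-highest 76 ETH, reserve 64 ETH) = 76 ETH; the reserve does not bind.

0x59fe pays 76 ETH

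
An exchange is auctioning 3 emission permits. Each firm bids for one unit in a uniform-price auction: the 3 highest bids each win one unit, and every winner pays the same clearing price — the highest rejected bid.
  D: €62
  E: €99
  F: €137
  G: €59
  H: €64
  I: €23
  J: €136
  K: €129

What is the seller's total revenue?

Ordering the bids: 137 (F), 136 (J), 129 (K), 99 (E), 64 (H), …
Top 3: F, J, K.
Clearing price = highest rejected bid = €99.
Total revenue = 3 × €99 = €297.

Total revenue: €297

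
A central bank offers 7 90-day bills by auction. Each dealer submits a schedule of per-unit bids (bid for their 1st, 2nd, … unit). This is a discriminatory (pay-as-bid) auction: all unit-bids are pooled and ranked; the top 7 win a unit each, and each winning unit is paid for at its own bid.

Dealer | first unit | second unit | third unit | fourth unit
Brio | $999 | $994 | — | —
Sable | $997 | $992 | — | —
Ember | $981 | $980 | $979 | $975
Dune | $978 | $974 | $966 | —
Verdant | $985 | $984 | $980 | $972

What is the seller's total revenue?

Pooled unit-bids ranked (top 7): 999 (Brio-1), 997 (Sable-1), 994 (Brio-2), 992 (Sable-2), 985 (Verdant-1), 984 (Verdant-2), 981 (Ember-1)
Next rejected bid: $980 (not a price — pay-as-bid).
Each winning unit pays its own bid.
Revenue = 999 + 997 + 994 + 992 + 985 + 984 + 981 = $6,932.

Total revenue: $6,932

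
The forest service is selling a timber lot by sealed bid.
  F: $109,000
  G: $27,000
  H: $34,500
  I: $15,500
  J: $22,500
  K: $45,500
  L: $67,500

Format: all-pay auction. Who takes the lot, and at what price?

Bids in order: 109,000 (F) > 67,500 (L) > 45,500 (K) > 34,500 (H) > 27,000 (G) > 22,500 (J) > …
F wins with the top bid; all bids are sunk regardless.

F pays $109,000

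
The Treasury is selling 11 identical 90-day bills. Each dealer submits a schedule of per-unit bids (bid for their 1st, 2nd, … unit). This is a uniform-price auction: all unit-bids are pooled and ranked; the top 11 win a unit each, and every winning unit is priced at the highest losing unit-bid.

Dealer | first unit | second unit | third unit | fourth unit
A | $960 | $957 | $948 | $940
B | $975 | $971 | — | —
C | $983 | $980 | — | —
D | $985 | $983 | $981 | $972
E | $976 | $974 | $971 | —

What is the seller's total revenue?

Pooled unit-bids ranked (top 11): 985 (D-1), 983 (C-1), 983 (D-2), 981 (D-3), 980 (C-2), 976 (E-1), 975 (B-1), 974 (E-2), 972 (D-4), 971 (B-2), 971 (E-3)
Highest rejected unit-bid = $960.
Allocation: B 2, C 2, D 4, E 3. Every unit priced at $960.
Revenue = 11 × 960 = $10,560.

Total revenue: $10,560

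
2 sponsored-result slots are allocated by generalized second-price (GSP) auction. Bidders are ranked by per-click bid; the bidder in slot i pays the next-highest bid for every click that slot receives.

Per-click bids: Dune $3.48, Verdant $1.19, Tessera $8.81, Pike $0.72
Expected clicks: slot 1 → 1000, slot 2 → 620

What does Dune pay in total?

Dune pays $737.80

Per-click bids in order: $8.81 (Tessera) > $3.48 (Dune) > $1.19 (Verdant) > …
Dune holds slot 2 → pays next bid $1.19 × 620 clicks = $737.80.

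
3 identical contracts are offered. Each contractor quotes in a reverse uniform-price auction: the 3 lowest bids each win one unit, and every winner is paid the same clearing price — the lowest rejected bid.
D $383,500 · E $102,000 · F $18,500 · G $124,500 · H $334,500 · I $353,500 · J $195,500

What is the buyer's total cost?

Ordering the bids: 18,500 (F), 102,000 (E), 124,500 (G), 195,500 (J), 334,500 (H), …
Winners (3 units): F, E, G.
First losing bid is J's $195,500, which sets the uniform price.
Total cost = 3 × $195,500 = $586,500.

Total cost: $586,500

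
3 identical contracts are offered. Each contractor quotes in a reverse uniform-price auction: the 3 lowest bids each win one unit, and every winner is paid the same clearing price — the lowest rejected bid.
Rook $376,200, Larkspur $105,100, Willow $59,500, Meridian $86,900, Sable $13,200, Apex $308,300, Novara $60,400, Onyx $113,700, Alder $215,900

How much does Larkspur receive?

Bids ranked low→high: 13,200 (Sable), 59,500 (Willow), 60,400 (Novara), 86,900 (Meridian), 105,100 (Larkspur), …
Lowest 3: Sable, Willow, Novara.
Clearing price = lowest rejected bid = $86,900.
Larkspur does not win → is paid $0.

Larkspur is paid $0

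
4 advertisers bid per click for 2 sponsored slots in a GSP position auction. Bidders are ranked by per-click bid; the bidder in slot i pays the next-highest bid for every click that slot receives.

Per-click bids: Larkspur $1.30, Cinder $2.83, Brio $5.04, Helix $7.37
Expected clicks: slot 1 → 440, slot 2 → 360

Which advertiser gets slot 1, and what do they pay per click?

Ranked by bid: $7.37 (Helix) > $5.04 (Brio) > $2.83 (Cinder) > …
Slot 1 goes to the first-ranked bidder, Helix, who pays the next bid down: $5.04/click.

Helix; $5.04 per click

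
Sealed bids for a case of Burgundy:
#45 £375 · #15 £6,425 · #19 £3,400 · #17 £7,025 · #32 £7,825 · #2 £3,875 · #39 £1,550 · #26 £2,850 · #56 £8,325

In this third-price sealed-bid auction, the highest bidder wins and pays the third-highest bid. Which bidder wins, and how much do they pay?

Sorting bids: 8,325 (#56) > 7,825 (#32) > 7,025 (#17) > 6,425 (#15) > 3,875 (#2) > 3,400 (#19) > …
#56 is highest; pays the third-highest bid, £7,025.

#56 pays £7,025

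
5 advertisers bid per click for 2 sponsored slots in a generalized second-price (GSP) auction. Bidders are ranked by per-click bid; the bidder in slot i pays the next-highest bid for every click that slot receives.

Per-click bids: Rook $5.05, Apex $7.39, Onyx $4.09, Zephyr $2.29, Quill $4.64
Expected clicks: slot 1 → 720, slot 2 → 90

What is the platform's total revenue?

Ranked by bid: $7.39 (Apex) > $5.05 (Rook) > $4.64 (Quill) > …
Slot 1: Apex pays $5.05 × 720 = $3636.00
Slot 2: Rook pays $4.64 × 90 = $417.60
Total = $4053.60

Total revenue: $4053.60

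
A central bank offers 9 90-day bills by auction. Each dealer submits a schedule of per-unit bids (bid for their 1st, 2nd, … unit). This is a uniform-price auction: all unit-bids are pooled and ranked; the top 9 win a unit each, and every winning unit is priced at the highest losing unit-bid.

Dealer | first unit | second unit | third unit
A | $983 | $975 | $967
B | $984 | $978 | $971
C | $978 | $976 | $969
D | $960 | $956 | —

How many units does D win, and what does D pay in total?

D: 0 units, pays $0

All unit-bids, highest first — top 9: 984 (B-1), 983 (A-1), 978 (B-2), 978 (C-1), 976 (C-2), 975 (A-2), 971 (B-3), 969 (C-3), 967 (A-3)
Highest rejected unit-bid = $960.
D wins 0 unit(s) at $960 each.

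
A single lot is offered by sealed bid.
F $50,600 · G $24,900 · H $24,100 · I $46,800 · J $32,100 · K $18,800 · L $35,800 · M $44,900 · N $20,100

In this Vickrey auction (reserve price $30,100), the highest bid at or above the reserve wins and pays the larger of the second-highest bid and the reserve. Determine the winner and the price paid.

F pays $46,800

Bids in order: 50,600 (F) > 46,800 (I) > 44,900 (M) > 35,800 (L) > 32,100 (J) > 24,900 (G) > …
F has the top bid at or above the reserve ($50,600).
max(second-highest $46,800, reserve $30,100) = $46,800; the reserve does not bind.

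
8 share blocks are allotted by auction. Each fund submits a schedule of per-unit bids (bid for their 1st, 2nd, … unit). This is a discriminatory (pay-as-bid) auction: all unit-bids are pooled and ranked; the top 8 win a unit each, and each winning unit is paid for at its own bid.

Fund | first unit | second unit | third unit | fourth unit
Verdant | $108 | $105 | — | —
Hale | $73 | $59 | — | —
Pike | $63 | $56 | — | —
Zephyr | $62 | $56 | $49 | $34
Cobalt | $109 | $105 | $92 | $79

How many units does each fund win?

Merging the schedules and taking the best 8: 109 (Cobalt-1), 108 (Verdant-1), 105 (Verdant-2), 105 (Cobalt-2), 92 (Cobalt-3), 79 (Cobalt-4), 73 (Hale-1), 63 (Pike-1)
Next rejected bid: $62 (not a price — pay-as-bid).
Allocation: Cobalt 4, Hale 1, Pike 1, Verdant 2.

Cobalt 4, Hale 1, Pike 1, Verdant 2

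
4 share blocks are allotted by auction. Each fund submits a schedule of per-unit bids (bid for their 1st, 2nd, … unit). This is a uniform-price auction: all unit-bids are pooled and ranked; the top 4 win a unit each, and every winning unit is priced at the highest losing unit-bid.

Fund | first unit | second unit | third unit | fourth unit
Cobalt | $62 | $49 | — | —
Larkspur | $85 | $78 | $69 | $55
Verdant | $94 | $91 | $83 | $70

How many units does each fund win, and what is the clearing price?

Larkspur 1, Verdant 3; clearing price $78

Merging the schedules and taking the best 4: 94 (Verdant-1), 91 (Verdant-2), 85 (Larkspur-1), 83 (Verdant-3)
The (k+1)-th unit-bid is $78.
Allocation: Larkspur 1, Verdant 3.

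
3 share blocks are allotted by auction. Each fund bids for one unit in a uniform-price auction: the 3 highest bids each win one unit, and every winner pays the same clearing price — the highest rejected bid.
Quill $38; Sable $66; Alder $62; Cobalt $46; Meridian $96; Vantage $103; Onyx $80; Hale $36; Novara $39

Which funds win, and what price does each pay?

Ordering the bids: 103 (Vantage), 96 (Meridian), 80 (Onyx), 66 (Sable), 62 (Alder), …
Top 3: Vantage, Meridian, Onyx.
Clearing price = highest rejected bid = $66.

Vantage, Meridian, Onyx; each pays $66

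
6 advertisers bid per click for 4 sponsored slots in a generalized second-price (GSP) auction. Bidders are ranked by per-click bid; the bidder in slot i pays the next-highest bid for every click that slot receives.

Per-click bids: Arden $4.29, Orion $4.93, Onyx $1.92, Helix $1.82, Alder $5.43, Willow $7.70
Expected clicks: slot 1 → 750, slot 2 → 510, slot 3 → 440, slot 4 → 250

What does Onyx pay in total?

Onyx pays $0.00

Ranked by bid: $7.70 (Willow) > $5.43 (Alder) > $4.93 (Orion) > $4.29 (Arden) > $1.92 (Onyx) > …
Onyx ranks below slot 4 → no slot, pays nothing.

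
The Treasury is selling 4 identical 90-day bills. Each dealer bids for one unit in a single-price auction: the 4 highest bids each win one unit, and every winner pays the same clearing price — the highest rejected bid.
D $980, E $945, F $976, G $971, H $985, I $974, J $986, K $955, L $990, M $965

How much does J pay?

Bids ranked high→low: 990 (L), 986 (J), 985 (H), 980 (D), 976 (F), 974 (I), …
Top 4: L, J, H, D.
Clearing price = highest rejected bid = $976.
J wins → pays $976.

J pays $976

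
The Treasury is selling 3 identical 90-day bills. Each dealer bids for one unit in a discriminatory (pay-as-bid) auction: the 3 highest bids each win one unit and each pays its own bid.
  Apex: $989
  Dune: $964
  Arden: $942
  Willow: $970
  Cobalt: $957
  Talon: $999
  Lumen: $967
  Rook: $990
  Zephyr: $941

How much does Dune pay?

Bids ranked high→low: 999 (Talon), 990 (Rook), 989 (Apex), 970 (Willow), 967 (Lumen), …
The 3 highest are Talon, Rook, Apex.
Dune does not win → $0.

Dune pays $0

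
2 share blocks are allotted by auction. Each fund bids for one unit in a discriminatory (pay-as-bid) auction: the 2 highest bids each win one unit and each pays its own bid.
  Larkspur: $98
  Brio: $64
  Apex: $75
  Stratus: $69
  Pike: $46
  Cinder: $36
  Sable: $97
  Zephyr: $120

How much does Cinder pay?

Ordering the bids: 120 (Zephyr), 98 (Larkspur), 97 (Sable), 75 (Apex), …
The 2 highest are Zephyr, Larkspur.
Cinder does not win → $0.

Cinder pays $0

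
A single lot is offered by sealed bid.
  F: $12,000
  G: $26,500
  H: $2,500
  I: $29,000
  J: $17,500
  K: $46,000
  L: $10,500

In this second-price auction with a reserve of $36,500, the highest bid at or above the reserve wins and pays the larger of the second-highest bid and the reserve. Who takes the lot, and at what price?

K pays $36,500

Sorting bids: 46,000 (K) > 29,000 (I) > 26,500 (G) > 17,500 (J) > 12,000 (F) > 10,500 (L) > …
K has the top bid at or above the reserve ($46,000).
Second-highest bid $29,000 is below the reserve $36,500, so the reserve binds → payment $36,500.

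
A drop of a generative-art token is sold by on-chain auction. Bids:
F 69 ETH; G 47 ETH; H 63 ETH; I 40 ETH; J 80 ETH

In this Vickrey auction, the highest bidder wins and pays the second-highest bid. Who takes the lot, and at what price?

J pays 69 ETH

Rule: the highest bidder wins and pays the second-highest bid.
Bids in order: 80 (J) > 69 (F) > 63 (H) > 47 (G) > 40 (I)
J wins with the highest bid; price is set by the runner-up at 69 ETH.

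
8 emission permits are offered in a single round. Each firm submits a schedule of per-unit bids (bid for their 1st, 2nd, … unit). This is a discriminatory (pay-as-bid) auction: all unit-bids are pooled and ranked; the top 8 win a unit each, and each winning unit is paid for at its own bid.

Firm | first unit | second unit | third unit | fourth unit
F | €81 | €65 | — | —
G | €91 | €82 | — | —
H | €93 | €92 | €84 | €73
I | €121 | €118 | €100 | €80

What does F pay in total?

F pays €0

Pooled unit-bids ranked (top 8): 121 (I-1), 118 (I-2), 100 (I-3), 93 (H-1), 92 (H-2), 91 (G-1), 84 (H-3), 82 (G-2)
Next rejected bid: €81 (not a price — pay-as-bid).
F wins no units.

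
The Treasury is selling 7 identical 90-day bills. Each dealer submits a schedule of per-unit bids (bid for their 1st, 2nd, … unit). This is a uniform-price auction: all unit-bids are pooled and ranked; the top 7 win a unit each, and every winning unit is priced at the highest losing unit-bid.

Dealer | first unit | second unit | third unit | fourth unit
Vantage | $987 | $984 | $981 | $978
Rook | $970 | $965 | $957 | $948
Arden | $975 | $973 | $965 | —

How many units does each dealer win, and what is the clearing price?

Pooled unit-bids ranked (top 7): 987 (Vantage-1), 984 (Vantage-2), 981 (Vantage-3), 978 (Vantage-4), 975 (Arden-1), 973 (Arden-2), 970 (Rook-1)
First bid not allocated: $965.
Allocation: Arden 2, Rook 1, Vantage 4.

Arden 2, Rook 1, Vantage 4; clearing price $965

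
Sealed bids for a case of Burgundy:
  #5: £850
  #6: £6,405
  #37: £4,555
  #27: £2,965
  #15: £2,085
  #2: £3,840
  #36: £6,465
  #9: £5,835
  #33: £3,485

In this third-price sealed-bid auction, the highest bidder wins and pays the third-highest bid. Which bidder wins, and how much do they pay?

Bids in order: 6,465 (#36) > 6,405 (#6) > 5,835 (#9) > 4,555 (#37) > 3,840 (#2) > 3,485 (#33) > …
#36 is highest; pays the third-highest bid, £5,835.

#36 pays £5,835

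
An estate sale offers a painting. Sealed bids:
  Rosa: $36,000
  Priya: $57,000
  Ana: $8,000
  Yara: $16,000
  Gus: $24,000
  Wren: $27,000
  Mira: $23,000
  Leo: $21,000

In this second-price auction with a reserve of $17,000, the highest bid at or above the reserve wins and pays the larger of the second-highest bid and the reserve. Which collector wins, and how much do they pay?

Second-price auction with a reserve of $17,000: the highest bid at or above the reserve wins and pays the larger of the second-highest bid and the reserve.
Sorting bids: 57,000 (Priya) > 36,000 (Rosa) > 27,000 (Wren) > 24,000 (Gus) > 23,000 (Mira) > 21,000 (Leo) > …
Highest eligible bid: Priya at $57,000.
max(second-highest $36,000, reserve $17,000) = $36,000; the reserve does not bind.

Priya pays $36,000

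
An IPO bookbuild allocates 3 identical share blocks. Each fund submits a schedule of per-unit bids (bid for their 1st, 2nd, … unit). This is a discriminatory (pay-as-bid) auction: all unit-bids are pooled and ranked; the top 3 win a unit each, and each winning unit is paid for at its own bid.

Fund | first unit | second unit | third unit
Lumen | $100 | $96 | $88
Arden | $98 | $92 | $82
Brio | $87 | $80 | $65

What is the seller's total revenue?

Total revenue: $294

Merging the schedules and taking the best 3: 100 (Lumen-1), 98 (Arden-1), 96 (Lumen-2)
Next rejected bid: $92 (not a price — pay-as-bid).
Each winning unit pays its own bid.
Revenue = 100 + 98 + 96 = $294.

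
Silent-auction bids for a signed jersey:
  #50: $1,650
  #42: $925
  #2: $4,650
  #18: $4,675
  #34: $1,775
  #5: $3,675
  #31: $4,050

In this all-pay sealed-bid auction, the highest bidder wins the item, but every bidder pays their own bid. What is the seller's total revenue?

Total revenue: $21,400

All-pay sealed-bid auction: the highest bidder wins the item, but every bidder pays their own bid.
Bids in order: 4,675 (#18) > 4,650 (#2) > 4,050 (#31) > 3,675 (#5) > 1,775 (#34) > 1,650 (#50) > …
#18 wins with the top bid; all bids are sunk regardless.
Every bidder forfeits their bid regardless of winning.
Revenue = 1,650 + 925 + 4,650 + 4,675 + 1,775 + 3,675 + 4,050 = $21,400.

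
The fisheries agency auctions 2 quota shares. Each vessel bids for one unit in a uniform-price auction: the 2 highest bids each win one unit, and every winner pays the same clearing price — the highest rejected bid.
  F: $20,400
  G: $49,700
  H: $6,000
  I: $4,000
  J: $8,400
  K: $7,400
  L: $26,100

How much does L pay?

L pays $20,400

Bids ranked high→low: 49,700 (G), 26,100 (L), 20,400 (F), 8,400 (J), …
The 2 highest are G, L.
First losing bid is F's $20,400, which sets the uniform price.
L wins → pays $20,400.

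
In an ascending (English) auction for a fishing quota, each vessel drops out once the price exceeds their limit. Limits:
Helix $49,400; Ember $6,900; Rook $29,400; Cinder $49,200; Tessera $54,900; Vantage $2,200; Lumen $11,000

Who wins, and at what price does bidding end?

Open ascending-bid auction: the price rises until one bidder remains; the winner pays the price at which the last rival dropped out.
Limits ranked: 54,900 (Tessera) > 49,400 (Helix) > 49,200 (Cinder) > 29,400 (Rook) > 11,000 (Lumen) > 6,900 (Ember) > …
Bidding ends when Helix exits at $49,400; Tessera takes it.

Tessera wins at $49,400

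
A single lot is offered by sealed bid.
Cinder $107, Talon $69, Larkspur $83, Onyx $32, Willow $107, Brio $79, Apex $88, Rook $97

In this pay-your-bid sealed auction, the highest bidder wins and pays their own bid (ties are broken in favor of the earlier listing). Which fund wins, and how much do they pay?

Sorting bids: 107 (Cinder) > 107 (Willow) > 97 (Rook) > 88 (Apex) > 83 (Larkspur) > 79 (Brio) > …
Tie at $107 → Cinder wins by tie-break.
Cinder has the highest bid and pays exactly that: $107.

Cinder pays $107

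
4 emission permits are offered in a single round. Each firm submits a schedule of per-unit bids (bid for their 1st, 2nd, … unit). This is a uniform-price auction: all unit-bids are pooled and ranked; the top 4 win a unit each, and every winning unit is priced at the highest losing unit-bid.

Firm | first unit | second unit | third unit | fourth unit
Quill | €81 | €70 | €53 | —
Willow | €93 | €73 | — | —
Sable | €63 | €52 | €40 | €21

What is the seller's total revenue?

Total revenue: €252

Merging the schedules and taking the best 4: 93 (Willow-1), 81 (Quill-1), 73 (Willow-2), 70 (Quill-2)
First bid not allocated: €63.
Allocation: Quill 2, Willow 2. Every unit priced at €63.
Revenue = 4 × 63 = €252.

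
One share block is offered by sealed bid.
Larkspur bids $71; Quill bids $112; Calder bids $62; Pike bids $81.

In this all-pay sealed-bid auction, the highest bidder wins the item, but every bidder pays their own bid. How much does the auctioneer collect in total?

Total revenue: $326

Rule: the highest bidder wins the item, but every bidder pays their own bid.
Bids in order: 112 (Quill) > 81 (Pike) > 71 (Larkspur) > 62 (Calder)
Quill wins with the top bid; all bids are sunk regardless.
Every bidder forfeits their bid regardless of winning.
Revenue = 71 + 112 + 62 + 81 = $326.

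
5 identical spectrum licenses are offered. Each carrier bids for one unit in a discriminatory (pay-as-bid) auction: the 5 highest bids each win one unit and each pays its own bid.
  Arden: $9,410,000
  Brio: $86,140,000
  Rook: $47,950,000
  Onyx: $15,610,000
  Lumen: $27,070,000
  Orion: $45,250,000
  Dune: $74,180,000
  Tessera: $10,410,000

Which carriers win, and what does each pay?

Brio $86,140,000, Dune $74,180,000, Rook $47,950,000, Orion $45,250,000, Lumen $27,070,000

Ordering the bids: 86,140,000 (Brio), 74,180,000 (Dune), 47,950,000 (Rook), 45,250,000 (Orion), 27,070,000 (Lumen), 15,610,000 (Onyx), 10,410,000 (Tessera), …
The 5 highest are Brio, Dune, Rook, Orion, Lumen.
Each winner pays its own bid: Brio $86,140,000, Dune $74,180,000, Rook $47,950,000, Orion $45,250,000, Lumen $27,070,000.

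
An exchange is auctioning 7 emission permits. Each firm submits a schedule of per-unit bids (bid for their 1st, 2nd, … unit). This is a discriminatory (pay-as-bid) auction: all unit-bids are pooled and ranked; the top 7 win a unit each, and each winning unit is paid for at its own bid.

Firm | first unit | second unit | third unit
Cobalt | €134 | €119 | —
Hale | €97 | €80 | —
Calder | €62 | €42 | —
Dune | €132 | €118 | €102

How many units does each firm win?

Pooled unit-bids ranked (top 7): 134 (Cobalt-1), 132 (Dune-1), 119 (Cobalt-2), 118 (Dune-2), 102 (Dune-3), 97 (Hale-1), 80 (Hale-2)
Next rejected bid: €62 (not a price — pay-as-bid).
Allocation: Cobalt 2, Dune 3, Hale 2.

Cobalt 2, Dune 3, Hale 2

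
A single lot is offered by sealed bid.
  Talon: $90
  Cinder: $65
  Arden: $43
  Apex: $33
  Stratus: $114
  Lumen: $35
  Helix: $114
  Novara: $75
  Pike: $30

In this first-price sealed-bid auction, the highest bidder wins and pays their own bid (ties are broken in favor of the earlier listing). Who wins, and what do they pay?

Stratus pays $114

Bids in order: 114 (Stratus) > 114 (Helix) > 90 (Talon) > 75 (Novara) > 65 (Cinder) > 43 (Arden) > …
Tie at $114 → Stratus wins by tie-break.
Stratus is highest → pays own bid, $114.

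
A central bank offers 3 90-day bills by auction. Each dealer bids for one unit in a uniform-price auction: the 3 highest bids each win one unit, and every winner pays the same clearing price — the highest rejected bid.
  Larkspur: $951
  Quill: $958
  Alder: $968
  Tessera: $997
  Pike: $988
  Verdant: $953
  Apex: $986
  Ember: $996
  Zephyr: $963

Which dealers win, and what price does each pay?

Tessera, Ember, Pike; each pays $986

Bids ranked high→low: 997 (Tessera), 996 (Ember), 988 (Pike), 986 (Apex), 968 (Alder), …
The 3 highest are Tessera, Ember, Pike.
Highest unsuccessful bid: $986 → clearing price.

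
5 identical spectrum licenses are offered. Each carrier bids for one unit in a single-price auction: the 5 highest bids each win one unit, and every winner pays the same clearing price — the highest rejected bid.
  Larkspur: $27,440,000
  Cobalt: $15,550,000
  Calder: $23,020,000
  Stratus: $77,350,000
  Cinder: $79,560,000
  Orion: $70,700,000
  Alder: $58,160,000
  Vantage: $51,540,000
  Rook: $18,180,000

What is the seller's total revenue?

Ordering the bids: 79,560,000 (Cinder), 77,350,000 (Stratus), 70,700,000 (Orion), 58,160,000 (Alder), 51,540,000 (Vantage), 27,440,000 (Larkspur), 23,020,000 (Calder), …
Winners (5 units): Cinder, Stratus, Orion, Alder, Vantage.
Highest unsuccessful bid: $27,440,000 → clearing price.
Total revenue = 5 × $27,440,000 = $137,200,000.

Total revenue: $137,200,000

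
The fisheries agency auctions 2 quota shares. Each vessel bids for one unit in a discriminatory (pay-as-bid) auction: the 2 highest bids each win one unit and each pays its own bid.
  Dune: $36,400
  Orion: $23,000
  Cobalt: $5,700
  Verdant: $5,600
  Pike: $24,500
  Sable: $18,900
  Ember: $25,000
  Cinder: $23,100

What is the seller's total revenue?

Total revenue: $61,400

Sorting: 36,400 (Dune), 25,000 (Ember), 24,500 (Pike), 23,100 (Cinder), …
Winners (2 units): Dune, Ember.
Total revenue = 36,400 + 25,000 = $61,400.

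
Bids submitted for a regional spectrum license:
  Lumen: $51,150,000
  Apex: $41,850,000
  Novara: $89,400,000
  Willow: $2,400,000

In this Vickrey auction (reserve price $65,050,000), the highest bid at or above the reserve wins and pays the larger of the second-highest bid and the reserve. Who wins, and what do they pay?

Bids in order: 89,400,000 (Novara) > 51,150,000 (Lumen) > 41,850,000 (Apex) > 2,400,000 (Willow)
Novara has the top bid at or above the reserve ($89,400,000).
max(second-highest $51,150,000, reserve $65,050,000) = $65,050,000.

Novara pays $65,050,000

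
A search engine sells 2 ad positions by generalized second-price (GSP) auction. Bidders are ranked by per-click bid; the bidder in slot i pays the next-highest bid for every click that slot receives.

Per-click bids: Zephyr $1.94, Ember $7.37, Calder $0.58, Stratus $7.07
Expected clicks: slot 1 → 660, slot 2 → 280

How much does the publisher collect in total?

Ranked by bid: $7.37 (Ember) > $7.07 (Stratus) > $1.94 (Zephyr) > …
Slot 1: Ember pays $7.07 × 660 = $4666.20
Slot 2: Stratus pays $1.94 × 280 = $543.20
Total = $5209.40

Total revenue: $5209.40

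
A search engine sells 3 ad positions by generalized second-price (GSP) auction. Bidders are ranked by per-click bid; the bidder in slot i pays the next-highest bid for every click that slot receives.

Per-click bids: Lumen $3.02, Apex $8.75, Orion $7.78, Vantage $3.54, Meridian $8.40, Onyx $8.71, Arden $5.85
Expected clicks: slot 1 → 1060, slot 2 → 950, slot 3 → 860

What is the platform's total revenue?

Per-click bids in order: $8.75 (Apex) > $8.71 (Onyx) > $8.40 (Meridian) > $7.78 (Orion) > …
Slot 1: Apex pays $8.71 × 1060 = $9232.60
Slot 2: Onyx pays $8.40 × 950 = $7980.00
Slot 3: Meridian pays $7.78 × 860 = $6690.80
Total = $23903.40

Total revenue: $23903.40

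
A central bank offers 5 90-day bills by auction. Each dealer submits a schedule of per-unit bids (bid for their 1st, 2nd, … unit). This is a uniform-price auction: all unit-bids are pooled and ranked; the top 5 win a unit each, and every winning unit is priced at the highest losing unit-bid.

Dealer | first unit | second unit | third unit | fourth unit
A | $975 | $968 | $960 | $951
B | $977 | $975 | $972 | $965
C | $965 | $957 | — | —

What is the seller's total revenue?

Total revenue: $4,825

All unit-bids, highest first — top 5: 977 (B-1), 975 (A-1), 975 (B-2), 972 (B-3), 968 (A-2)
Highest rejected unit-bid = $965.
Allocation: A 2, B 3. Every unit priced at $965.
Revenue = 5 × 965 = $4,825.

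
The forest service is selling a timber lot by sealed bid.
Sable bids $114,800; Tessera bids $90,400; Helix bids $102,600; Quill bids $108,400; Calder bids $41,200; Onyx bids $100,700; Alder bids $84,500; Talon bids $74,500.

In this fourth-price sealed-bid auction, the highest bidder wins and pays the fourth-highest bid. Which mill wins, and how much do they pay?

Sable pays $100,700

Fourth-price sealed-bid auction: the highest bidder wins and pays the fourth-highest bid.
Bids in order: 114,800 (Sable) > 108,400 (Quill) > 102,600 (Helix) > 100,700 (Onyx) > 90,400 (Tessera) > 84,500 (Alder) > …
Sable is highest; pays the fourth-highest bid, $100,700.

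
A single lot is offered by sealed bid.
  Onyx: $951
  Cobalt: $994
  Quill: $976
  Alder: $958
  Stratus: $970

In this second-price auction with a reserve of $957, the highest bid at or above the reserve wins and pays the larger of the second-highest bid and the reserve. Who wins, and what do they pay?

Sorting bids: 994 (Cobalt) > 976 (Quill) > 970 (Stratus) > 958 (Alder) > 951 (Onyx)
Cobalt has the top bid at or above the reserve ($994).
max(second-highest $976, reserve $957) = $976; the reserve does not bind.

Cobalt pays $976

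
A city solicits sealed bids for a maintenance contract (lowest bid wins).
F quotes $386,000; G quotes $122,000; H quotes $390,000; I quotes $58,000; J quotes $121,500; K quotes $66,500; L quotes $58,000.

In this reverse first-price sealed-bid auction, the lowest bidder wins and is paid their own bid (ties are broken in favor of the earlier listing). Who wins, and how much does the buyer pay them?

Sorting bids: 58,000 (I) < 58,000 (L) < 66,500 (K) < 121,500 (J) < 122,000 (G) < 386,000 (F) < …
I and L tie at $58,000; tie-break gives it to I.
First-price: I is paid what they bid, $58,000.

I is paid $58,000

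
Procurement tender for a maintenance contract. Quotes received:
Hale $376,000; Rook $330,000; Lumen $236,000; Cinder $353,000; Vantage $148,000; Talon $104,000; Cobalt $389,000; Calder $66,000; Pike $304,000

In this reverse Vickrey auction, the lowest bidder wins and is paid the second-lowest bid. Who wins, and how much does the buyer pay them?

Bids ranked: 66,000 (Calder) < 104,000 (Talon) < 148,000 (Vantage) < 236,000 (Lumen) < 304,000 (Pike) < 330,000 (Rook) < …
Calder wins with the lowest bid; price is set by the runner-up at $104,000.

Calder is paid $104,000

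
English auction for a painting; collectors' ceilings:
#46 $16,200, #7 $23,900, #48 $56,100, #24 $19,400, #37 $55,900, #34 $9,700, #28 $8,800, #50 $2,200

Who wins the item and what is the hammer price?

#48 wins at $55,900

Limits in order: 56,100 (#48) > 55,900 (#37) > 23,900 (#7) > 19,400 (#24) > 16,200 (#46) > 9,700 (#34) > …
#37 is the last rival to drop out, at $55,900; #48 remains and wins at that price.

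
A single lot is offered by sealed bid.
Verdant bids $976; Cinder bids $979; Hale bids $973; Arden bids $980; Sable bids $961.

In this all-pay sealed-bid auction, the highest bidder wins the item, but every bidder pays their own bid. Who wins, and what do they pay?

Arden pays $980

All-pay sealed-bid auction: the highest bidder wins the item, but every bidder pays their own bid.
Sorting bids: 980 (Arden) > 979 (Cinder) > 976 (Verdant) > 973 (Hale) > 961 (Sable)
Arden is highest and takes the item; every bidder forfeits their bid.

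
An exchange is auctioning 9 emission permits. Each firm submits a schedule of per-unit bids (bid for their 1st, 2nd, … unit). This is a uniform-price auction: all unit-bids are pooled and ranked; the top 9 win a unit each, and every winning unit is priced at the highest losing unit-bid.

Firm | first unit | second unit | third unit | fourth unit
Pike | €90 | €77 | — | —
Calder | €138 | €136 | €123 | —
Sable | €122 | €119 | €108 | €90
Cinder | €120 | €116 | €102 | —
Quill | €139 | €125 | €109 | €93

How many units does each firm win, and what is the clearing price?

Calder 3, Cinder 2, Quill 2, Sable 2; clearing price €109

All unit-bids, highest first — top 9: 139 (Quill-1), 138 (Calder-1), 136 (Calder-2), 125 (Quill-2), 123 (Calder-3), 122 (Sable-1), 120 (Cinder-1), 119 (Sable-2), 116 (Cinder-2)
Highest rejected unit-bid = €109.
Allocation: Calder 3, Cinder 2, Quill 2, Sable 2.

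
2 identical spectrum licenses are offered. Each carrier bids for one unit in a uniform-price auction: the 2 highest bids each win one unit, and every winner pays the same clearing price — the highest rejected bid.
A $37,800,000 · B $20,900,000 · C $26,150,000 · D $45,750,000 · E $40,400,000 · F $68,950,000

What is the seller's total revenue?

Total revenue: $80,800,000

Bids ranked high→low: 68,950,000 (F), 45,750,000 (D), 40,400,000 (E), 37,800,000 (A), …
Top 2: F, D.
Clearing price = highest rejected bid = $40,400,000.
Total revenue = 2 × $40,400,000 = $80,800,000.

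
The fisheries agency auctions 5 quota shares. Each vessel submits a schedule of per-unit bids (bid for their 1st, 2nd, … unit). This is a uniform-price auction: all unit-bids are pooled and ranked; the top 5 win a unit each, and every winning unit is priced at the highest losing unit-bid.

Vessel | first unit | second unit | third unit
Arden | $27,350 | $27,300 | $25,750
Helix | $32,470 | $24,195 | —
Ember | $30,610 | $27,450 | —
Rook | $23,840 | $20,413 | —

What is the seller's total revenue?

All unit-bids, highest first — top 5: 32,470 (Helix-1), 30,610 (Ember-1), 27,450 (Ember-2), 27,350 (Arden-1), 27,300 (Arden-2)
The (k+1)-th unit-bid is $25,750.
Allocation: Arden 2, Ember 2, Helix 1. Every unit priced at $25,750.
Revenue = 5 × 25,750 = $128,750.

Total revenue: $128,750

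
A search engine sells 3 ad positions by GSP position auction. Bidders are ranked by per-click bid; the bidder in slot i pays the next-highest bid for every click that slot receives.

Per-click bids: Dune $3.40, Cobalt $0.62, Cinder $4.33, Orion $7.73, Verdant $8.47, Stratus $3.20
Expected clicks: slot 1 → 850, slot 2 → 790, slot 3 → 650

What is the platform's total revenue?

Total revenue: $12201.20

Per-click bids in order: $8.47 (Verdant) > $7.73 (Orion) > $4.33 (Cinder) > $3.40 (Dune) > …
Slot 1: Verdant pays $7.73 × 850 = $6570.50
Slot 2: Orion pays $4.33 × 790 = $3420.70
Slot 3: Cinder pays $3.40 × 650 = $2210.00
Total = $12201.20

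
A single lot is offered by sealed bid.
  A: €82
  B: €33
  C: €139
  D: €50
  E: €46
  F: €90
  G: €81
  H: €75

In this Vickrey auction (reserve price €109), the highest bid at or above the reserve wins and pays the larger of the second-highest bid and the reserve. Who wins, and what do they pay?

Bids ranked: 139 (C) > 90 (F) > 82 (A) > 81 (G) > 75 (H) > 50 (D) > …
Highest eligible bid: C at €139.
Second-highest bid €90 is below the reserve €109, so the reserve binds → payment €109.

C pays €109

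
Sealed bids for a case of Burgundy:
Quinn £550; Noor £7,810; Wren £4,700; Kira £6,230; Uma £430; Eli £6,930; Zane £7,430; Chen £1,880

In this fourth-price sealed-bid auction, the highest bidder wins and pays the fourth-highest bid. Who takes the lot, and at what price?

Noor pays £6,230

Fourth-price sealed-bid auction: the highest bidder wins and pays the fourth-highest bid.
Bids ranked: 7,810 (Noor) > 7,430 (Zane) > 6,930 (Eli) > 6,230 (Kira) > 4,700 (Wren) > 1,880 (Chen) > …
Noor wins; payment is bid #4 in the ranking = £6,230.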